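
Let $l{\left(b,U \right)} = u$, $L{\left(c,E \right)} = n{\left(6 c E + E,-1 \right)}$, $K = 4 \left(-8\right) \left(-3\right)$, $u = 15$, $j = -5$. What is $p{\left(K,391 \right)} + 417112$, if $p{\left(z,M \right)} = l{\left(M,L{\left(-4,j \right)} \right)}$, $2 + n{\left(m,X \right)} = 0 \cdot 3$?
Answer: $417127$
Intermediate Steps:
$K = 96$ ($K = \left(-32\right) \left(-3\right) = 96$)
$n{\left(m,X \right)} = -2$ ($n{\left(m,X \right)} = -2 + 0 \cdot 3 = -2 + 0 = -2$)
$L{\left(c,E \right)} = -2$
$l{\left(b,U \right)} = 15$
$p{\left(z,M \right)} = 15$
$p{\left(K,391 \right)} + 417112 = 15 + 417112 = 417127$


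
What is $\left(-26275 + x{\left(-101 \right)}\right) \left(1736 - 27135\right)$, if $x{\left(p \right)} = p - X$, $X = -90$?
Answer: $667638114$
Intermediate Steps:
$x{\left(p \right)} = 90 + p$ ($x{\left(p \right)} = p - -90 = p + 90 = 90 + p$)
$\left(-26275 + x{\left(-101 \right)}\right) \left(1736 - 27135\right) = \left(-26275 + \left(90 - 101\right)\right) \left(1736 - 27135\right) = \left(-26275 - 11\right) \left(-25399\right) = \left(-26286\right) \left(-25399\right) = 667638114$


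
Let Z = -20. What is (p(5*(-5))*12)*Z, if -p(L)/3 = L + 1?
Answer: -17280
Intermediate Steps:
p(L) = -3 - 3*L (p(L) = -3*(L + 1) = -3*(1 + L) = -3 - 3*L)
(p(5*(-5))*12)*Z = ((-3 - 15*(-5))*12)*(-20) = ((-3 - 3*(-25))*12)*(-20) = ((-3 + 75)*12)*(-20) = (72*12)*(-20) = 864*(-20) = -17280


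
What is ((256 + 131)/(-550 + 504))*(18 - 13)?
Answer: -1935/46 ≈ -42.065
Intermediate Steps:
((256 + 131)/(-550 + 504))*(18 - 13) = (387/(-46))*5 = (387*(-1/46))*5 = -387/46*5 = -1935/46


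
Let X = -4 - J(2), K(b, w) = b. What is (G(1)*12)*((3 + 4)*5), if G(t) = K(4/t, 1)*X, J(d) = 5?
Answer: -15120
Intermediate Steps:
X = -9 (X = -4 - 1*5 = -4 - 5 = -9)
G(t) = -36/t (G(t) = (4/t)*(-9) = -36/t)
(G(1)*12)*((3 + 4)*5) = (-36/1*12)*((3 + 4)*5) = (-36*1*12)*(7*5) = -36*12*35 = -432*35 = -15120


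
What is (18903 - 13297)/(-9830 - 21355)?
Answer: -5606/31185 ≈ -0.17977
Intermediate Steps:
(18903 - 13297)/(-9830 - 21355) = 5606/(-31185) = 5606*(-1/31185) = -5606/31185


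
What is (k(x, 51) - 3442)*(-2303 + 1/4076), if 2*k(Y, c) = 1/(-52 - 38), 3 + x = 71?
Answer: 646203981683/81520 ≈ 7.9269e+6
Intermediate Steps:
x = 68 (x = -3 + 71 = 68)
k(Y, c) = -1/180 (k(Y, c) = 1/(2*(-52 - 38)) = (1/2)/(-90) = (1/2)*(-1/90) = -1/180)
(k(x, 51) - 3442)*(-2303 + 1/4076) = (-1/180 - 3442)*(-2303 + 1/4076) = -619561*(-2303 + 1/4076)/180 = -619561/180*(-9387027/4076) = 646203981683/81520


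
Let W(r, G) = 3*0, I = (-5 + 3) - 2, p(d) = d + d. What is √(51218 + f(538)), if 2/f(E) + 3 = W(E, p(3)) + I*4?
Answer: 14*√94335/19 ≈ 226.31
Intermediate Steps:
p(d) = 2*d
I = -4 (I = -2 - 2 = -4)
W(r, G) = 0
f(E) = -2/19 (f(E) = 2/(-3 + (0 - 4*4)) = 2/(-3 + (0 - 16)) = 2/(-3 - 16) = 2/(-19) = 2*(-1/19) = -2/19)
√(51218 + f(538)) = √(51218 - 2/19) = √(973140/19) = 14*√94335/19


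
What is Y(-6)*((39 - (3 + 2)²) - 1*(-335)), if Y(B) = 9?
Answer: 3141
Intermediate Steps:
Y(-6)*((39 - (3 + 2)²) - 1*(-335)) = 9*((39 - (3 + 2)²) - 1*(-335)) = 9*((39 - 1*5²) + 335) = 9*((39 - 1*25) + 335) = 9*((39 - 25) + 335) = 9*(14 + 335) = 9*349 = 3141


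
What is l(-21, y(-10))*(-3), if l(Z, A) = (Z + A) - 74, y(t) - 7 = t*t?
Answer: -36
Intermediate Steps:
y(t) = 7 + t**2 (y(t) = 7 + t*t = 7 + t**2)
l(Z, A) = -74 + A + Z (l(Z, A) = (A + Z) - 74 = -74 + A + Z)
l(-21, y(-10))*(-3) = (-74 + (7 + (-10)**2) - 21)*(-3) = (-74 + (7 + 100) - 21)*(-3) = (-74 + 107 - 21)*(-3) = 12*(-3) = -36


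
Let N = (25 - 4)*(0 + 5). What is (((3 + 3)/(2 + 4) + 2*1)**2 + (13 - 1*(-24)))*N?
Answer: 4830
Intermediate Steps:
N = 105 (N = 21*5 = 105)
(((3 + 3)/(2 + 4) + 2*1)**2 + (13 - 1*(-24)))*N = (((3 + 3)/(2 + 4) + 2*1)**2 + (13 - 1*(-24)))*105 = ((6/6 + 2)**2 + (13 + 24))*105 = ((6*(1/6) + 2)**2 + 37)*105 = ((1 + 2)**2 + 37)*105 = (3**2 + 37)*105 = (9 + 37)*105 = 46*105 = 4830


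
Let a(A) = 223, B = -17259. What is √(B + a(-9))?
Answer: 2*I*√4259 ≈ 130.52*I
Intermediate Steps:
√(B + a(-9)) = √(-17259 + 223) = √(-17036) = 2*I*√4259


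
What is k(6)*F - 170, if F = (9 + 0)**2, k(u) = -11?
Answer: -1061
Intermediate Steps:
F = 81 (F = 9**2 = 81)
k(6)*F - 170 = -11*81 - 170 = -891 - 170 = -1061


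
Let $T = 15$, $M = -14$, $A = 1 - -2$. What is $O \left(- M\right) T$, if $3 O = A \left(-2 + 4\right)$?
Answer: $420$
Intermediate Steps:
$A = 3$ ($A = 1 + 2 = 3$)
$O = 2$ ($O = \frac{3 \left(-2 + 4\right)}{3} = \frac{3 \cdot 2}{3} = \frac{1}{3} \cdot 6 = 2$)
$O \left(- M\right) T = 2 \left(\left(-1\right) \left(-14\right)\right) 15 = 2 \cdot 14 \cdot 15 = 28 \cdot 15 = 420$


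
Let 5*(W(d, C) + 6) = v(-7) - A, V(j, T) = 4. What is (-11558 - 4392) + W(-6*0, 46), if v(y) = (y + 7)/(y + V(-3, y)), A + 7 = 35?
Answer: -79808/5 ≈ -15962.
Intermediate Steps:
A = 28 (A = -7 + 35 = 28)
v(y) = (7 + y)/(4 + y) (v(y) = (y + 7)/(y + 4) = (7 + y)/(4 + y))
W(d, C) = -58/5 (W(d, C) = -6 + ((7 - 7)/(4 - 7) - 1*28)/5 = -6 + (0/(-3) - 28)/5 = -6 + (-⅓*0 - 28)/5 = -6 + (0 - 28)/5 = -6 + (⅕)*(-28) = -6 - 28/5 = -58/5)
(-11558 - 4392) + W(-6*0, 46) = (-11558 - 4392) - 58/5 = -15950 - 58/5 = -79808/5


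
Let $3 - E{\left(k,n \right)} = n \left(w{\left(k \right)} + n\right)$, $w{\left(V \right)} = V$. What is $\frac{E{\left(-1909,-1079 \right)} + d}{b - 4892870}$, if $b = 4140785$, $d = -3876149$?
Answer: $\frac{7100198}{752085} \approx 9.4407$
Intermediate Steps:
$E{\left(k,n \right)} = 3 - n \left(k + n\right)$
$\frac{E{\left(-1909,-1079 \right)} + d}{b - 4892870} = \frac{\left(3 - \left(-1079\right)^{2} - \left(-1909\right) \left(-1079\right)\right) - 3876149}{4140785 - 4892870} = \frac{\left(3 - 1164241 - 2059811\right) - 3876149}{-752085} = \left(\left(3 - 1164241 - 2059811\right) - 3876149\right) \left(- \frac{1}{752085}\right) = \left(-3224049 - 3876149\right) \left(- \frac{1}{752085}\right) = \left(-7100198\right) \left(- \frac{1}{752085}\right) = \frac{7100198}{752085}$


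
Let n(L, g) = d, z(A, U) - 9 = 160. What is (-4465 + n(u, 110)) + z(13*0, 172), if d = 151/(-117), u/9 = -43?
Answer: -502783/117 ≈ -4297.3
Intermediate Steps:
u = -387 (u = 9*(-43) = -387)
z(A, U) = 169 (z(A, U) = 9 + 160 = 169)
d = -151/117 (d = 151*(-1/117) = -151/117 ≈ -1.2906)
n(L, g) = -151/117
(-4465 + n(u, 110)) + z(13*0, 172) = (-4465 - 151/117) + 169 = -522556/117 + 169 = -502783/117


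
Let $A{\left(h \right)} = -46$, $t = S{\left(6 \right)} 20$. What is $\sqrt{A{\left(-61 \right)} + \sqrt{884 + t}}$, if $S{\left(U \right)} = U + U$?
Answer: $\sqrt{-46 + 2 \sqrt{281}} \approx 3.5318 i$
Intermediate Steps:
$S{\left(U \right)} = 2 U$
$t = 240$ ($t = 2 \cdot 6 \cdot 20 = 12 \cdot 20 = 240$)
$\sqrt{A{\left(-61 \right)} + \sqrt{884 + t}} = \sqrt{-46 + \sqrt{884 + 240}} = \sqrt{-46 + \sqrt{1124}} = \sqrt{-46 + 2 \sqrt{281}}$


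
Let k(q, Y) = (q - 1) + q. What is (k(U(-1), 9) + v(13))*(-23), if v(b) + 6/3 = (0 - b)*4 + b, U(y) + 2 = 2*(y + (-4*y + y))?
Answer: 874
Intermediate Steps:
U(y) = -2 - 4*y (U(y) = -2 + 2*(y + (-4*y + y)) = -2 + 2*(y - 3*y) = -2 + 2*(-2*y) = -2 - 4*y)
k(q, Y) = -1 + 2*q (k(q, Y) = (-1 + q) + q = -1 + 2*q)
v(b) = -2 - 3*b (v(b) = -2 + ((0 - b)*4 + b) = -2 + (-b*4 + b) = -2 + (-4*b + b) = -2 - 3*b)
(k(U(-1), 9) + v(13))*(-23) = ((-1 + 2*(-2 - 4*(-1))) + (-2 - 3*13))*(-23) = ((-1 + 2*(-2 + 4)) + (-2 - 39))*(-23) = ((-1 + 2*2) - 41)*(-23) = ((-1 + 4) - 41)*(-23) = (3 - 41)*(-23) = -38*(-23) = 874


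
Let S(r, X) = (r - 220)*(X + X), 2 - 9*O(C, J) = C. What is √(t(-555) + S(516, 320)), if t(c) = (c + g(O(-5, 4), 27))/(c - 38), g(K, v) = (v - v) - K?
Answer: √599550445226/1779 ≈ 435.25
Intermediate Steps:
O(C, J) = 2/9 - C/9
g(K, v) = -K (g(K, v) = 0 - K = -K)
t(c) = (-7/9 + c)/(-38 + c) (t(c) = (c - (2/9 - ⅑*(-5)))/(c - 38) = (c - (2/9 + 5/9))/(-38 + c) = (c - 1*7/9)/(-38 + c) = (c - 7/9)/(-38 + c) = (-7/9 + c)/(-38 + c))
S(r, X) = 2*X*(-220 + r) (S(r, X) = (-220 + r)*(2*X) = 2*X*(-220 + r))
√(t(-555) + S(516, 320)) = √((-7/9 - 555)/(-38 - 555) + 2*320*(-220 + 516)) = √(-5002/9/(-593) + 2*320*296) = √(-1/593*(-5002/9) + 189440) = √(5002/5337 + 189440) = √(1011046282/5337) = √599550445226/1779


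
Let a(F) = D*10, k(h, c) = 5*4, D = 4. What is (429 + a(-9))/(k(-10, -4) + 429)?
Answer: 469/449 ≈ 1.0445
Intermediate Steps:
k(h, c) = 20
a(F) = 40 (a(F) = 4*10 = 40)
(429 + a(-9))/(k(-10, -4) + 429) = (429 + 40)/(20 + 429) = 469/449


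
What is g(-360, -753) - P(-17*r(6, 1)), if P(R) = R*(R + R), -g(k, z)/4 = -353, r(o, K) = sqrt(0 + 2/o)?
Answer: 3658/3 ≈ 1219.3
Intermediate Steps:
r(o, K) = sqrt(2)*sqrt(1/o) (r(o, K) = sqrt(2/o) = sqrt(2)*sqrt(1/o))
g(k, z) = 1412 (g(k, z) = -4*(-353) = 1412)
P(R) = 2*R**2 (P(R) = R*(2*R) = 2*R**2)
g(-360, -753) - P(-17*r(6, 1)) = 1412 - 2*(-17*sqrt(2)*sqrt(1/6))**2 = 1412 - 2*(-17*sqrt(2)*sqrt(6)/6)**2 = 1412 - 2*(-17*sqrt(3)/3)**2 = 1412 - 2*289/3 = 1412 - 1*578/3 = 1412 - 578/3 = 3658/3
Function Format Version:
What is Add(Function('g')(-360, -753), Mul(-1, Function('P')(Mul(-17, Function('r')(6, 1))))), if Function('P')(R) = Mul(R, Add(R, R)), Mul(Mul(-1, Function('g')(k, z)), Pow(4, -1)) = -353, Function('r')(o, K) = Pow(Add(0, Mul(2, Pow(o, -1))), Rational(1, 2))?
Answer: Rational(3658, 3) ≈ 1219.3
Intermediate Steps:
Function('r')(o, K) = Mul(Pow(2, Rational(1, 2)), Pow(Pow(o, -1), Rational(1, 2))) (Function('r')(o, K) = Pow(Mul(2, Pow(o, -1)), Rational(1, 2)) = Mul(Pow(2, Rational(1, 2)), Pow(Pow(o, -1), Rational(1, 2))))
Function('g')(k, z) = 1412 (Function('g')(k, z) = Mul(-4, -353) = 1412)
Function('P')(R) = Mul(2, Pow(R, 2)) (Function('P')(R) = Mul(R, Mul(2, R)) = Mul(2, Pow(R, 2)))
Add(Function('g')(-360, -753), Mul(-1, Function('P')(Mul(-17, Function('r')(6, 1))))) = Add(1412, Mul(-1, Mul(2, Pow(Mul(-17, Mul(Pow(2, Rational(1, 2)), Pow(Pow(6, -1), Rational(1, 2)))), 2)))) = Add(1412, Mul(-1, Mul(2, Pow(Mul(-17, Mul(Pow(2, Rational(1, 2)), Pow(Rational(1, 6), Rational(1, 2)))), 2)))) = Add(1412, Mul(-1, Mul(2, Pow(Mul(-17, Mul(Pow(2, Rational(1, 2)), Mul(Rational(1, 6), Pow(6, Rational(1, 2))))), 2)))) = Add(1412, Mul(-1, Mul(2, Pow(Mul(-17, Mul(Rational(1, 3), Pow(3, Rational(1, 2)))), 2)))) = Add(1412, Mul(-1, Mul(2, Pow(Mul(Rational(-17, 3), Pow(3, Rational(1, 2))), 2)))) = Add(1412, Mul(-1, Mul(2, Rational(289, 3)))) = Add(1412, Mul(-1, Rational(578, 3))) = Add(1412, Rational(-578, 3)) = Rational(3658, 3)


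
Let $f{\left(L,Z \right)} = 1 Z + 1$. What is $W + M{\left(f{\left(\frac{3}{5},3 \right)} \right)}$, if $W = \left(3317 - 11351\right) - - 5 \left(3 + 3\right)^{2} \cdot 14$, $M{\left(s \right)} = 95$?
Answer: $-5419$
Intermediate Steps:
$f{\left(L,Z \right)} = 1 + Z$ ($f{\left(L,Z \right)} = Z + 1 = 1 + Z$)
$W = -5514$ ($W = -8034 - - 5 \cdot 6^{2} \cdot 14 = -8034 - \left(-5\right) 36 \cdot 14 = -8034 - \left(-180\right) 14 = -8034 - -2520 = -8034 + 2520 = -5514$)
$W + M{\left(f{\left(\frac{3}{5},3 \right)} \right)} = -5514 + 95 = -5419$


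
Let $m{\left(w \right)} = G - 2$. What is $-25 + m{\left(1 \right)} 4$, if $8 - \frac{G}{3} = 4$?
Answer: $15$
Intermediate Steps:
$G = 12$ ($G = 24 - 12 = 12$)
$m{\left(w \right)} = 10$ ($m{\left(w \right)} = 12 - 2 = 10$)
$-25 + m{\left(1 \right)} 4 = -25 + 10 \cdot 4 = -25 + 40 = 15$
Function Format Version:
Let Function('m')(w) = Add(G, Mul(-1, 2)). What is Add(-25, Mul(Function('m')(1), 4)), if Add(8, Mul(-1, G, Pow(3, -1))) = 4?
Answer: 15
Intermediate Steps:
G = 12 (G = Add(24, Mul(-3, 4)) = Add(24, -12) = 12)
Function('m')(w) = 10 (Function('m')(w) = Add(12, Mul(-1, 2)) = Add(12, -2) = 10)
Add(-25, Mul(Function('m')(1), 4)) = Add(-25, Mul(10, 4)) = Add(-25, 40) = 15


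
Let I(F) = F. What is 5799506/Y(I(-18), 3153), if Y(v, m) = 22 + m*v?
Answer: -2899753/28366 ≈ -102.23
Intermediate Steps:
5799506/Y(I(-18), 3153) = 5799506/(22 + 3153*(-18)) = 5799506/(22 - 56754) = 5799506/(-56732) = 5799506*(-1/56732) = -2899753/28366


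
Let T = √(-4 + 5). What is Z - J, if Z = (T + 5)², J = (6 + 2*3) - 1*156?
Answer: 180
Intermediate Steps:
T = 1 (T = √1 = 1)
J = -144 (J = (6 + 6) - 156 = 12 - 156 = -144)
Z = 36 (Z = (1 + 5)² = 6² = 36)
Z - J = 36 - 1*(-144) = 36 + 144 = 180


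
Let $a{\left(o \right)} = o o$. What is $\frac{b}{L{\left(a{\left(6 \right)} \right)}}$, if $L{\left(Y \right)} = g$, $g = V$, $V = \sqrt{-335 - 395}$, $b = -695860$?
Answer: $\frac{69586 i \sqrt{730}}{73} \approx 25755.0 i$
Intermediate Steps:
$a{\left(o \right)} = o^{2}$
$V = i \sqrt{730}$ ($V = \sqrt{-730} = i \sqrt{730} \approx 27.019 i$)
$g = i \sqrt{730} \approx 27.019 i$
$L{\left(Y \right)} = i \sqrt{730}$
$\frac{b}{L{\left(a{\left(6 \right)} \right)}} = - \frac{695860}{i \sqrt{730}} = - 695860 \left(- \frac{i \sqrt{730}}{730}\right) = \frac{69586 i \sqrt{730}}{73}$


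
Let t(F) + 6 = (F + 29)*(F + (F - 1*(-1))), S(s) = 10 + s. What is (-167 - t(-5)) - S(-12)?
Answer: 57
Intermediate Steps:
t(F) = -6 + (1 + 2*F)*(29 + F) (t(F) = -6 + (F + 29)*(F + (F - 1*(-1))) = -6 + (29 + F)*(F + (F + 1)) = -6 + (29 + F)*(F + (1 + F)) = -6 + (29 + F)*(1 + 2*F) = -6 + (1 + 2*F)*(29 + F))
(-167 - t(-5)) - S(-12) = (-167 - (23 + 2*(-5)**2 + 59*(-5))) - (10 - 12) = (-167 - (23 + 2*25 - 295)) - 1*(-2) = (-167 - (23 + 50 - 295)) + 2 = (-167 - 1*(-222)) + 2 = (-167 + 222) + 2 = 55 + 2 = 57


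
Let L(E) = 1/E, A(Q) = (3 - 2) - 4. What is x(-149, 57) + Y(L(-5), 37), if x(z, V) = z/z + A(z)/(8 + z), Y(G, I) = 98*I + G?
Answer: 852303/235 ≈ 3626.8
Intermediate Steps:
A(Q) = -3 (A(Q) = 1 - 4 = -3)
Y(G, I) = G + 98*I
x(z, V) = 1 - 3/(8 + z) (x(z, V) = z/z - 3/(8 + z) = 1 - 3/(8 + z))
x(-149, 57) + Y(L(-5), 37) = (5 - 149)/(8 - 149) + (1/(-5) + 98*37) = -144/(-141) + (-⅕ + 3626) = -1/141*(-144) + 18129/5 = 48/47 + 18129/5 = 852303/235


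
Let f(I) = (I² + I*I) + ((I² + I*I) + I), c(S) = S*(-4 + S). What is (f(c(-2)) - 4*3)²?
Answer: 331776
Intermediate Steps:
f(I) = I + 4*I² (f(I) = (I² + I²) + ((I² + I²) + I) = 2*I² + (2*I² + I) = 2*I² + (I + 2*I²) = I + 4*I²)
(f(c(-2)) - 4*3)² = ((-2*(-4 - 2))*(1 + 4*(-2*(-4 - 2))) - 4*3)² = ((-2*(-6))*(1 + 4*(-2*(-6))) - 12)² = (12*(1 + 4*12) - 12)² = (12*(1 + 48) - 12)² = (12*49 - 12)² = (588 - 12)² = 576² = 331776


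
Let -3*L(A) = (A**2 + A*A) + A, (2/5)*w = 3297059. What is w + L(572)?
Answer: 48146005/6 ≈ 8.0243e+6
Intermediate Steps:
w = 16485295/2 (w = (5/2)*3297059 = 16485295/2 ≈ 8.2426e+6)
L(A) = -2*A**2/3 - A/3 (L(A) = -((A**2 + A*A) + A)/3 = -((A**2 + A**2) + A)/3 = -(2*A**2 + A)/3 = -(A + 2*A**2)/3 = -2*A**2/3 - A/3)
w + L(572) = 16485295/2 - 1/3*572*(1 + 2*572) = 16485295/2 - 1/3*572*(1 + 1144) = 16485295/2 - 1/3*572*1145 = 16485295/2 - 654940/3 = 48146005/6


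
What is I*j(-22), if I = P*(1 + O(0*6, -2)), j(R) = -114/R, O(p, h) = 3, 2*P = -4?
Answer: -456/11 ≈ -41.455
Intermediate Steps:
P = -2 (P = (1/2)*(-4) = -2)
I = -8 (I = -2*(1 + 3) = -2*4 = -8)
I*j(-22) = -(-912)/(-22) = -(-912)*(-1)/22 = -8*57/11 = -456/11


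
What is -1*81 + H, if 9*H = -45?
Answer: -86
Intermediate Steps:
H = -5 (H = (⅑)*(-45) = -5)
-1*81 + H = -1*81 - 5 = -81 - 5 = -86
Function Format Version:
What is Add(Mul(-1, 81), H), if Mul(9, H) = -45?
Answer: -86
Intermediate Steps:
H = -5 (H = Mul(Rational(1, 9), -45) = -5)
Add(Mul(-1, 81), H) = Add(Mul(-1, 81), -5) = Add(-81, -5) = -86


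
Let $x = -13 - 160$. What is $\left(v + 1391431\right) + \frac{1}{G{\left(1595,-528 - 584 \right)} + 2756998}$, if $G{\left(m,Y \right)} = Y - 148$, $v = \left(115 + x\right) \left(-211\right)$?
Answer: $\frac{3868144002723}{2755738} \approx 1.4037 \cdot 10^{6}$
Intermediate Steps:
$x = -173$ ($x = -13 - 160 = -173$)
$v = 12238$ ($v = \left(115 - 173\right) \left(-211\right) = \left(-58\right) \left(-211\right) = 12238$)
$G{\left(m,Y \right)} = -148 + Y$ ($G{\left(m,Y \right)} = Y - 148 = -148 + Y$)
$\left(v + 1391431\right) + \frac{1}{G{\left(1595,-528 - 584 \right)} + 2756998} = \left(12238 + 1391431\right) + \frac{1}{\left(-148 - 1112\right) + 2756998} = 1403669 + \frac{1}{\left(-148 - 1112\right) + 2756998} = 1403669 + \frac{1}{-1260 + 2756998} = 1403669 + \frac{1}{2755738} = \frac{3868144002723}{2755738}$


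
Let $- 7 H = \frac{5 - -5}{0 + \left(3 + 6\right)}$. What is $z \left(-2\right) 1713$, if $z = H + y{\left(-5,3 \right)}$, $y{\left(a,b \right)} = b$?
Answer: $- \frac{204418}{21} \approx -9734.2$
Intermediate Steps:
$H = - \frac{10}{63}$ ($H = - \frac{\left(5 - -5\right) \frac{1}{0 + \left(3 + 6\right)}}{7} = - \frac{\left(5 + 5\right) \frac{1}{0 + 9}}{7} = - \frac{10 \cdot \frac{1}{9}}{7} = \left(- \frac{1}{7}\right) \frac{10}{9} = - \frac{10}{63} \approx -0.15873$)
$z = \frac{179}{63}$ ($z = - \frac{10}{63} + 3 = \frac{179}{63} \approx 2.8413$)
$z \left(-2\right) 1713 = \frac{179}{63} \left(-2\right) 1713 = \left(- \frac{358}{63}\right) 1713 = - \frac{204418}{21}$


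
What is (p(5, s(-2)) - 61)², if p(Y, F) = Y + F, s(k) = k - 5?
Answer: 3969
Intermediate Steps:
s(k) = -5 + k
p(Y, F) = F + Y
(p(5, s(-2)) - 61)² = (((-5 - 2) + 5) - 61)² = ((-7 + 5) - 61)² = (-2 - 61)² = (-63)² = 3969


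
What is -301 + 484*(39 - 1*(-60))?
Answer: 47615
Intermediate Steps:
-301 + 484*(39 - 1*(-60)) = -301 + 484*(39 + 60) = -301 + 484*99 = -301 + 47916 = 47615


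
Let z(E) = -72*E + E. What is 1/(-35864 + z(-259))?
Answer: -1/17475 ≈ -5.7225e-5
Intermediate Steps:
z(E) = -71*E
1/(-35864 + z(-259)) = 1/(-35864 - 71*(-259)) = 1/(-35864 + 18389) = 1/(-17475) = -1/17475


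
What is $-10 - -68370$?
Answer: $68360$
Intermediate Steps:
$-10 - -68370 = -10 + 68370 = 68360$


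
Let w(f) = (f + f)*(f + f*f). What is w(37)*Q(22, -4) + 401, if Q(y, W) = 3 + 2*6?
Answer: 1561061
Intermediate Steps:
Q(y, W) = 15 (Q(y, W) = 3 + 12 = 15)
w(f) = 2*f*(f + f²) (w(f) = (2*f)*(f + f²) = 2*f*(f + f²))
w(37)*Q(22, -4) + 401 = (2*37²*(1 + 37))*15 + 401 = (2*1369*38)*15 + 401 = 104044*15 + 401 = 1560660 + 401 = 1561061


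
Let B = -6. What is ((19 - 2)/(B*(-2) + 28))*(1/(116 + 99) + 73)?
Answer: 33354/1075 ≈ 31.027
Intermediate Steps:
((19 - 2)/(B*(-2) + 28))*(1/(116 + 99) + 73) = ((19 - 2)/(-6*(-2) + 28))*(1/(116 + 99) + 73) = (17/(12 + 28))*(1/215 + 73) = (17/40)*(1/215 + 73) = (17*(1/40))*(15696/215) = (17/40)*(15696/215) = 33354/1075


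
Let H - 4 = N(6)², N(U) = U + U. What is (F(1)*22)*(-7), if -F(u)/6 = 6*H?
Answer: 820512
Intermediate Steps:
N(U) = 2*U
H = 148 (H = 4 + (2*6)² = 4 + 12² = 4 + 144 = 148)
F(u) = -5328 (F(u) = -36*148 = -6*888 = -5328)
(F(1)*22)*(-7) = -5328*22*(-7) = -117216*(-7) = 820512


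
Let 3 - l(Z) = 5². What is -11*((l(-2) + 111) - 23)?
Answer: -726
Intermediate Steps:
l(Z) = -22 (l(Z) = 3 - 1*5² = 3 - 1*25 = 3 - 25 = -22)
-11*((l(-2) + 111) - 23) = -11*((-22 + 111) - 23) = -11*(89 - 23) = -11*66 = -726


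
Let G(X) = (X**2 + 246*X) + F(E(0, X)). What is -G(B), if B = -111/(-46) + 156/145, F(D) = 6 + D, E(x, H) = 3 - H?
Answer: -38970244191/44488900 ≈ -875.95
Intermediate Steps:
B = 23271/6670 (B = -111*(-1/46) + 156*(1/145) = 111/46 + 156/145 = 23271/6670 ≈ 3.4889)
G(X) = 9 + X**2 + 245*X (G(X) = (X**2 + 246*X) + (6 + (3 - X)) = (X**2 + 246*X) + (9 - X) = 9 + X**2 + 245*X)
-G(B) = -(9 + (23271/6670)**2 + 245*(23271/6670)) = -(9 + 541539441/44488900 + 1140279/1334) = -1*38970244191/44488900 = -38970244191/44488900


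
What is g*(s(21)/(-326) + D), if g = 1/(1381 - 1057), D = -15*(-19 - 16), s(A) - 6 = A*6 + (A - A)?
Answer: 3167/1956 ≈ 1.6191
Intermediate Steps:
s(A) = 6 + 6*A (s(A) = 6 + (A*6 + (A - A)) = 6 + (6*A + 0) = 6 + 6*A)
D = 525 (D = -15*(-35) = 525)
g = 1/324 ≈ 0.0030864
g*(s(21)/(-326) + D) = ((6 + 6*21)/(-326) + 525)/324 = ((6 + 126)*(-1/326) + 525)/324 = (132*(-1/326) + 525)/324 = (-66/163 + 525)/324 = (1/324)*(85509/163) = 3167/1956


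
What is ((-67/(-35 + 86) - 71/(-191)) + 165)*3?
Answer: 1598089/3247 ≈ 492.17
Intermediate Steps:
((-67/(-35 + 86) - 71/(-191)) + 165)*3 = ((-67/51 - 71*(-1/191)) + 165)*3 = ((-67*1/51 + 71/191) + 165)*3 = ((-67/51 + 71/191) + 165)*3 = (-9176/9741 + 165)*3 = (1598089/9741)*3 = 1598089/3247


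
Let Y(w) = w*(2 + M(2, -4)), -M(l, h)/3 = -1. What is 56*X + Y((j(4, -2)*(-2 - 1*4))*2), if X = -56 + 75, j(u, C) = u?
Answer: 824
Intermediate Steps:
M(l, h) = 3 (M(l, h) = -3*(-1) = 3)
X = 19
Y(w) = 5*w (Y(w) = w*(2 + 3) = w*5 = 5*w)
56*X + Y((j(4, -2)*(-2 - 1*4))*2) = 56*19 + 5*((4*(-2 - 1*4))*2) = 1064 + 5*((4*(-2 - 4))*2) = 1064 + 5*((4*(-6))*2) = 1064 + 5*(-24*2) = 1064 + 5*(-48) = 1064 - 240 = 824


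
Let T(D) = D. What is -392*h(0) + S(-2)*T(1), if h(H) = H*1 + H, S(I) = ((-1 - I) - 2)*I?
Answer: 2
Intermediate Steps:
S(I) = I*(-3 - I) (S(I) = (-3 - I)*I = I*(-3 - I))
h(H) = 2*H (h(H) = H + H = 2*H)
-392*h(0) + S(-2)*T(1) = -784*0 - 1*(-2)*(3 - 2)*1 = -392*0 - 1*(-2)*1*1 = 0 + 2*1 = 0 + 2 = 2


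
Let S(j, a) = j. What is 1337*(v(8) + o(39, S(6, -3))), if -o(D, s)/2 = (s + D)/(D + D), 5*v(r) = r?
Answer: 38773/65 ≈ 596.51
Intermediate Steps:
v(r) = r/5
o(D, s) = -(D + s)/D (o(D, s) = -2*(s + D)/(D + D) = -2*(D + s)/(2*D) = -2*(D + s)*1/(2*D) = -(D + s)/D)
1337*(v(8) + o(39, S(6, -3))) = 1337*((1/5)*8 + (-1*39 - 1*6)/39) = 1337*(8/5 + (-39 - 6)/39) = 1337*(8/5 + (1/39)*(-45)) = 1337*(8/5 - 15/13) = 1337*(29/65) = 38773/65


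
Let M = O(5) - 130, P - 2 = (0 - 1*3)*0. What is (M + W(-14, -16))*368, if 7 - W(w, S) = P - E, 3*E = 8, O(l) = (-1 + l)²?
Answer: -117392/3 ≈ -39131.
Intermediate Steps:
E = 8/3 (E = (⅓)*8 = 8/3 ≈ 2.6667)
P = 2 (P = 2 + (0 - 1*3)*0 = 2 + (0 - 3)*0 = 2 - 3*0 = 2 + 0 = 2)
W(w, S) = 23/3 (W(w, S) = 7 - (2 - 1*8/3) = 7 - (2 - 8/3) = 7 - 1*(-⅔) = 7 + ⅔ = 23/3)
M = -114 (M = (-1 + 5)² - 130 = 4² - 130 = 16 - 130 = -114)
(M + W(-14, -16))*368 = (-114 + 23/3)*368 = -319/3*368 = -117392/3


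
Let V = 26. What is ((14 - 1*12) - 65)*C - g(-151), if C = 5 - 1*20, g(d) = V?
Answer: 919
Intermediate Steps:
g(d) = 26
C = -15 (C = 5 - 20 = -15)
((14 - 1*12) - 65)*C - g(-151) = ((14 - 1*12) - 65)*(-15) - 1*26 = ((14 - 12) - 65)*(-15) - 26 = (2 - 65)*(-15) - 26 = -63*(-15) - 26 = 945 - 26 = 919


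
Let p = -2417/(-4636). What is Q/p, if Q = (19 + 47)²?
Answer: 20194416/2417 ≈ 8355.2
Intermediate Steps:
p = 2417/4636 (p = -2417*(-1/4636) = 2417/4636 ≈ 0.52135)
Q = 4356 (Q = 66² = 4356)
Q/p = 4356/(2417/4636) = 4356*(4636/2417) = 20194416/2417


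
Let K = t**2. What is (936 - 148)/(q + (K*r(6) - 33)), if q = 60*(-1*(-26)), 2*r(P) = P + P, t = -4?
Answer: 788/1623 ≈ 0.48552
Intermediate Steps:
K = 16 (K = (-4)**2 = 16)
r(P) = P (r(P) = (P + P)/2 = (2*P)/2 = P)
q = 1560 (q = 60*26 = 1560)
(936 - 148)/(q + (K*r(6) - 33)) = (936 - 148)/(1560 + (16*6 - 33)) = 788/(1560 + (96 - 33)) = 788/(1560 + 63) = 788/1623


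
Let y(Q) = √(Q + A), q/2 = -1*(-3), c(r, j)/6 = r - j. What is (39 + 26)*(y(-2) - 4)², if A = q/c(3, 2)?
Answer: 975 - 520*I ≈ 975.0 - 520.0*I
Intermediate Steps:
c(r, j) = -6*j + 6*r (c(r, j) = 6*(r - j) = -6*j + 6*r)
q = 6 (q = 2*(-1*(-3)) = 2*3 = 6)
A = 1 (A = 6/(-6*2 + 6*3) = 6/(-12 + 18) = 6/6 = 6*(⅙) = 1)
y(Q) = √(1 + Q) (y(Q) = √(Q + 1) = √(1 + Q))
(39 + 26)*(y(-2) - 4)² = (39 + 26)*(√(1 - 2) - 4)² = 65*(√(-1) - 4)² = 65*(I - 4)² = 65*(-4 + I)²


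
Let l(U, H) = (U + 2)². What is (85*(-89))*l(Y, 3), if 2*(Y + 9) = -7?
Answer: -3336165/4 ≈ -8.3404e+5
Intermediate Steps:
Y = -25/2 (Y = -9 + (½)*(-7) = -9 - 7/2 = -25/2 ≈ -12.500)
l(U, H) = (2 + U)²
(85*(-89))*l(Y, 3) = (85*(-89))*(2 - 25/2)² = -7565*(-21/2)² = -7565*441/4 = -3336165/4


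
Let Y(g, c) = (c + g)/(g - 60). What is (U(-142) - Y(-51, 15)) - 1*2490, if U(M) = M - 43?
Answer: -98987/37 ≈ -2675.3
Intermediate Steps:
U(M) = -43 + M
Y(g, c) = (c + g)/(-60 + g)
(U(-142) - Y(-51, 15)) - 1*2490 = ((-43 - 142) - (15 - 51)/(-60 - 51)) - 1*2490 = (-185 - (-36)/(-111)) - 2490 = (-185 - (-1)*(-36)/111) - 2490 = (-185 - 1*12/37) - 2490 = (-185 - 12/37) - 2490 = -6857/37 - 2490 = -98987/37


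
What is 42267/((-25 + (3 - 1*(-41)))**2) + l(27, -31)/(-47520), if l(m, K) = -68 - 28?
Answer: 20922526/178695 ≈ 117.09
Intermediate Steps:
l(m, K) = -96
42267/((-25 + (3 - 1*(-41)))**2) + l(27, -31)/(-47520) = 42267/((-25 + (3 - 1*(-41)))**2) - 96/(-47520) = 42267/((-25 + (3 + 41))**2) - 96*(-1/47520) = 42267/((-25 + 44)**2) + 1/495 = 42267/(19**2) + 1/495 = 42267/361 + 1/495 = 20922526/178695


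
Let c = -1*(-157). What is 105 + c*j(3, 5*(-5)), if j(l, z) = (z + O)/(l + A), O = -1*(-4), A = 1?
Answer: -2877/4 ≈ -719.25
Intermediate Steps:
c = 157
O = 4
j(l, z) = (4 + z)/(1 + l) (j(l, z) = (z + 4)/(l + 1) = (4 + z)/(1 + l))
105 + c*j(3, 5*(-5)) = 105 + 157*((4 + 5*(-5))/(1 + 3)) = 105 + 157*((4 - 25)/4) = 105 + 157*((¼)*(-21)) = 105 + 157*(-21/4) = 105 - 3297/4 = -2877/4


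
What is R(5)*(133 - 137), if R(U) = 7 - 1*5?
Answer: -8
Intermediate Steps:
R(U) = 2 (R(U) = 7 - 5 = 2)
R(5)*(133 - 137) = 2*(133 - 137) = 2*(-4) = -8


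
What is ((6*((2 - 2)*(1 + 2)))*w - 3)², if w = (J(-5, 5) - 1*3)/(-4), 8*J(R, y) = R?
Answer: 9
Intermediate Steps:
J(R, y) = R/8
w = 29/32 (w = ((⅛)*(-5) - 1*3)/(-4) = (-5/8 - 3)*(-¼) = -29/8*(-¼) = 29/32 ≈ 0.90625)
((6*((2 - 2)*(1 + 2)))*w - 3)² = ((6*((2 - 2)*(1 + 2)))*(29/32) - 3)² = ((6*(0*3))*(29/32) - 3)² = ((6*0)*(29/32) - 3)² = (0*(29/32) - 3)² = (0 - 3)² = (-3)² = 9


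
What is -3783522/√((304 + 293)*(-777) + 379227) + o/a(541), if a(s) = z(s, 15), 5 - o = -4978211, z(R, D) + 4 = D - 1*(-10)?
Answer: 4978216/21 + 630587*I*√84642/14107 ≈ 2.3706e+5 + 13005.0*I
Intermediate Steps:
z(R, D) = 6 + D (z(R, D) = -4 + (D - 1*(-10)) = -4 + (D + 10) = -4 + (10 + D) = 6 + D)
o = 4978216 (o = 5 - 1*(-4978211) = 5 + 4978211 = 4978216)
a(s) = 21 (a(s) = 6 + 15 = 21)
-3783522/√((304 + 293)*(-777) + 379227) + o/a(541) = -3783522/√((304 + 293)*(-777) + 379227) + 4978216/21 = -3783522/√(597*(-777) + 379227) + 4978216*(1/21) = -3783522/√(-463869 + 379227) + 4978216/21 = -3783522*(-I*√84642/84642) + 4978216/21 = -(-630587)*I*√84642/14107 + 4978216/21 = 630587*I*√84642/14107 + 4978216/21 = 4978216/21 + 630587*I*√84642/14107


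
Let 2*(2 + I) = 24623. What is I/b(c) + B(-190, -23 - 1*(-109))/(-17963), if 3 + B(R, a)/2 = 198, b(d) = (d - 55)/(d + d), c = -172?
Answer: 76063660154/4077601 ≈ 18654.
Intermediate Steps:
b(d) = (-55 + d)/(2*d) (b(d) = (-55 + d)/((2*d)) = (-55 + d)*(1/(2*d)) = (-55 + d)/(2*d))
B(R, a) = 390 (B(R, a) = -6 + 2*198 = -6 + 396 = 390)
I = 24619/2 (I = -2 + (½)*24623 = -2 + 24623/2 = 24619/2 ≈ 12310.)
I/b(c) + B(-190, -23 - 1*(-109))/(-17963) = 24619/(2*(((½)*(-55 - 172)/(-172)))) + 390/(-17963) = 24619/(2*(((½)*(-1/172)*(-227)))) + 390*(-1/17963) = 24619/(2*(227/344)) - 390/17963 = (24619/2)*(344/227) - 390/17963 = 4234468/227 - 390/17963 = 76063660154/4077601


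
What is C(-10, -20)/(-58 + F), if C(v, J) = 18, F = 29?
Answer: -18/29 ≈ -0.62069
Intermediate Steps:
C(-10, -20)/(-58 + F) = 18/(-58 + 29) = 18/(-29) = -1/29*18 = -18/29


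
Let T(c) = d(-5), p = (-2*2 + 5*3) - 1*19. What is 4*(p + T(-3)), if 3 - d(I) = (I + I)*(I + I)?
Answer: -420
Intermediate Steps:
d(I) = 3 - 4*I² (d(I) = 3 - (I + I)*(I + I) = 3 - 2*I*2*I = 3 - 4*I²)
p = -8 (p = (-4 + 15) - 19 = 11 - 19 = -8)
T(c) = -97 (T(c) = 3 - 4*(-5)² = 3 - 4*25 = 3 - 100 = -97)
4*(p + T(-3)) = 4*(-8 - 97) = 4*(-105) = -420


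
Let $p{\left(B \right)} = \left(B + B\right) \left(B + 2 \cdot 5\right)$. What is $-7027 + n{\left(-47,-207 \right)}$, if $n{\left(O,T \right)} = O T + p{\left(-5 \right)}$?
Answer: $2652$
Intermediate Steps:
$p{\left(B \right)} = 2 B \left(10 + B\right)$ ($p{\left(B \right)} = 2 B \left(B + 10\right) = 2 B \left(10 + B\right)$)
$n{\left(O,T \right)} = -50 + O T$ ($n{\left(O,T \right)} = O T + 2 \left(-5\right) \left(10 - 5\right) = O T + 2 \left(-5\right) 5 = O T - 50 = -50 + O T$)
$-7027 + n{\left(-47,-207 \right)} = -7027 - -9679 = -7027 + \left(-50 + 9729\right) = -7027 + 9679 = 2652$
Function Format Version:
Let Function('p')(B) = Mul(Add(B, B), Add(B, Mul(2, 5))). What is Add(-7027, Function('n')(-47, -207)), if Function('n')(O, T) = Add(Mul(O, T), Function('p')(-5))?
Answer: 2652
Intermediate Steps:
Function('p')(B) = Mul(2, B, Add(10, B)) (Function('p')(B) = Mul(Mul(2, B), Add(B, 10)) = Mul(Mul(2, B), Add(10, B)) = Mul(2, B, Add(10, B)))
Function('n')(O, T) = Add(-50, Mul(O, T)) (Function('n')(O, T) = Add(Mul(O, T), Mul(2, -5, Add(10, -5))) = Add(Mul(O, T), Mul(2, -5, 5)) = Add(Mul(O, T), -50) = Add(-50, Mul(O, T)))
Add(-7027, Function('n')(-47, -207)) = Add(-7027, Add(-50, Mul(-47, -207))) = Add(-7027, Add(-50, 9729)) = Add(-7027, 9679) = 2652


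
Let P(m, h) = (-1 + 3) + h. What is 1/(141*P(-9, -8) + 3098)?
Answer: 1/2252 ≈ 0.00044405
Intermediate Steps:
P(m, h) = 2 + h
1/(141*P(-9, -8) + 3098) = 1/(141*(2 - 8) + 3098) = 1/(141*(-6) + 3098) = 1/(-846 + 3098) = 1/2252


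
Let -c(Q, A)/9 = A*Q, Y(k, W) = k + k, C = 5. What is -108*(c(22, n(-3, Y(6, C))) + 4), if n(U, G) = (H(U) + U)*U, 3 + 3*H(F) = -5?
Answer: 363096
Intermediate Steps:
H(F) = -8/3 (H(F) = -1 + (⅓)*(-5) = -1 - 5/3 = -8/3)
Y(k, W) = 2*k
n(U, G) = U*(-8/3 + U) (n(U, G) = (-8/3 + U)*U = U*(-8/3 + U))
c(Q, A) = -9*A*Q
-108*(c(22, n(-3, Y(6, C))) + 4) = -108*(-9*(⅓)*(-3)*(-8 + 3*(-3))*22 + 4) = -108*(-9*(⅓)*(-3)*(-8 - 9)*22 + 4) = -108*(-9*(⅓)*(-3)*(-17)*22 + 4) = -108*(-9*17*22 + 4) = -108*(-3366 + 4) = -108*(-3362) = 363096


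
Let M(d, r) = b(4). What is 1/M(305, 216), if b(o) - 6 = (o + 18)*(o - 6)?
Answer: -1/38 ≈ -0.026316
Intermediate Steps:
b(o) = 6 + (-6 + o)*(18 + o) (b(o) = 6 + (o + 18)*(o - 6) = 6 + (18 + o)*(-6 + o) = 6 + (-6 + o)*(18 + o))
M(d, r) = -38 (M(d, r) = -102 + 4² + 12*4 = -102 + 16 + 48 = -38)
1/M(305, 216) = 1/(-38) = -1/38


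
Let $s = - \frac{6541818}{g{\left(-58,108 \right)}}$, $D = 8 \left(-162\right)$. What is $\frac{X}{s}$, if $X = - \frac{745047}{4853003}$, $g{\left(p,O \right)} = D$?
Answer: $- \frac{160930152}{5291243729909} \approx -3.0414 \cdot 10^{-5}$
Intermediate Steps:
$D = -1296$
$g{\left(p,O \right)} = -1296$
$X = - \frac{745047}{4853003}$ ($X = \left(-745047\right) \frac{1}{4853003} = - \frac{745047}{4853003} \approx -0.15352$)
$s = \frac{1090303}{216}$ ($s = - \frac{6541818}{-1296} = \left(-6541818\right) \left(- \frac{1}{1296}\right) = \frac{1090303}{216} \approx 5047.7$)
$\frac{X}{s} = - \frac{745047}{4853003 \cdot \frac{1090303}{216}} = \left(- \frac{745047}{4853003}\right) \frac{216}{1090303} = - \frac{160930152}{5291243729909}$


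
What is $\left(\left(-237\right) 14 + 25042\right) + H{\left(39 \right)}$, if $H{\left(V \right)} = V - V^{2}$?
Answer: $20242$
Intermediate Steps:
$\left(\left(-237\right) 14 + 25042\right) + H{\left(39 \right)} = \left(\left(-237\right) 14 + 25042\right) + 39 \left(1 - 39\right) = \left(-3318 + 25042\right) + 39 \left(1 - 39\right) = 21724 + 39 \left(-38\right) = 21724 - 1482 = 20242$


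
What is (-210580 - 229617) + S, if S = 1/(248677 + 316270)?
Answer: -248687974558/564947 ≈ -4.4020e+5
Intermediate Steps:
S = 1/564947 ≈ 1.7701e-6
(-210580 - 229617) + S = (-210580 - 229617) + 1/564947 = -440197 + 1/564947 = -248687974558/564947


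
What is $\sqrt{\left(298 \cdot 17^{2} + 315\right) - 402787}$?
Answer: $15 i \sqrt{1406} \approx 562.45 i$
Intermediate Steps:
$\sqrt{\left(298 \cdot 17^{2} + 315\right) - 402787} = \sqrt{\left(298 \cdot 289 + 315\right) - 402787} = \sqrt{\left(86122 + 315\right) - 402787} = \sqrt{86437 - 402787} = \sqrt{-316350} = 15 i \sqrt{1406}$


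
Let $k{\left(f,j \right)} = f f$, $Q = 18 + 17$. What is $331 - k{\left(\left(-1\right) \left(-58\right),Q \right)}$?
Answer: $-3033$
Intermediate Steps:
$Q = 35$
$k{\left(f,j \right)} = f^{2}$
$331 - k{\left(\left(-1\right) \left(-58\right),Q \right)} = 331 - \left(\left(-1\right) \left(-58\right)\right)^{2} = 331 - 58^{2} = 331 - 3364 = -3033$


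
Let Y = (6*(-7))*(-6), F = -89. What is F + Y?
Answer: 163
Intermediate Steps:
Y = 252 (Y = -42*(-6) = 252)
F + Y = -89 + 252 = 163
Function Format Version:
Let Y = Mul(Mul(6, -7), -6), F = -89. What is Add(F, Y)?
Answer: 163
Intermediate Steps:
Y = 252 (Y = Mul(-42, -6) = 252)
Add(F, Y) = Add(-89, 252) = 163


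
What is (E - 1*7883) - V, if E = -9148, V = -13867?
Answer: -3164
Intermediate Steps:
(E - 1*7883) - V = (-9148 - 1*7883) - 1*(-13867) = (-9148 - 7883) + 13867 = -17031 + 13867 = -3164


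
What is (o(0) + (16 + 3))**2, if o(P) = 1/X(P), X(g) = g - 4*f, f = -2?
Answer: 23409/64 ≈ 365.77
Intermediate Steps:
X(g) = 8 + g (X(g) = g - 4*(-2) = g + 8 = 8 + g)
o(P) = 1/(8 + P)
(o(0) + (16 + 3))**2 = (1/(8 + 0) + (16 + 3))**2 = (1/8 + 19)**2 = (153/8)**2 = 23409/64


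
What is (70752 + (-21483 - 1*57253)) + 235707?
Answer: 227723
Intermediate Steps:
(70752 + (-21483 - 1*57253)) + 235707 = (70752 + (-21483 - 57253)) + 235707 = (70752 - 78736) + 235707 = -7984 + 235707 = 227723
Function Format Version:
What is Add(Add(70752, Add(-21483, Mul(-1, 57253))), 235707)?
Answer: 227723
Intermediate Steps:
Add(Add(70752, Add(-21483, Mul(-1, 57253))), 235707) = Add(Add(70752, Add(-21483, -57253)), 235707) = Add(Add(70752, -78736), 235707) = Add(-7984, 235707) = 227723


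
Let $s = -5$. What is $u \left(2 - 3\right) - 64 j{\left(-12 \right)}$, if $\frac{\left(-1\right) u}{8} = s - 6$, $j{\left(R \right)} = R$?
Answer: $680$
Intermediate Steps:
$u = 88$ ($u = - 8 \left(-5 - 6\right) = \left(-8\right) \left(-11\right) = 88$)
$u \left(2 - 3\right) - 64 j{\left(-12 \right)} = 88 \left(2 - 3\right) - -768 = 88 \left(-1\right) + 768 = -88 + 768 = 680$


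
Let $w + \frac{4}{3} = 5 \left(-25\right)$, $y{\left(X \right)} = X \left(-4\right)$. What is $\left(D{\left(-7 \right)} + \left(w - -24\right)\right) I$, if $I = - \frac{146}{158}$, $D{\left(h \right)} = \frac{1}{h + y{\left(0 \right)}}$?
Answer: $\frac{157096}{1659} \approx 94.693$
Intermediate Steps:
$y{\left(X \right)} = - 4 X$
$D{\left(h \right)} = \frac{1}{h}$ ($D{\left(h \right)} = \frac{1}{h - 0} = \frac{1}{h + 0} = \frac{1}{h}$)
$w = - \frac{379}{3}$ ($w = - \frac{4}{3} + 5 \left(-25\right) = - \frac{4}{3} - 125 = - \frac{379}{3} \approx -126.33$)
$I = - \frac{73}{79}$ ($I = \left(-146\right) \frac{1}{158} = - \frac{73}{79} \approx -0.92405$)
$\left(D{\left(-7 \right)} + \left(w - -24\right)\right) I = \left(\frac{1}{-7} - \frac{307}{3}\right) \left(- \frac{73}{79}\right) = \left(- \frac{1}{7} + \left(- \frac{379}{3} + 24\right)\right) \left(- \frac{73}{79}\right) = \left(- \frac{1}{7} - \frac{307}{3}\right) \left(- \frac{73}{79}\right) = \left(- \frac{2152}{21}\right) \left(- \frac{73}{79}\right) = \frac{157096}{1659}$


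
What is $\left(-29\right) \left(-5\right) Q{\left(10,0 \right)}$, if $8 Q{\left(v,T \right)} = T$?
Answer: $0$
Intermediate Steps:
$Q{\left(v,T \right)} = \frac{T}{8}$
$\left(-29\right) \left(-5\right) Q{\left(10,0 \right)} = \left(-29\right) \left(-5\right) \frac{1}{8} \cdot 0 = 145 \cdot 0 = 0$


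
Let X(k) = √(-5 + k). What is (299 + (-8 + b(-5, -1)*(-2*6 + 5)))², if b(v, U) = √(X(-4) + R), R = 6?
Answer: (291 - 7*√3*√(2 + I))² ≈ 74706.0 - 2277.3*I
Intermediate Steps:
b(v, U) = √(6 + 3*I) (b(v, U) = √(√(-5 - 4) + 6) = √(√(-9) + 6) = √(3*I + 6) = √(6 + 3*I))
(299 + (-8 + b(-5, -1)*(-2*6 + 5)))² = (299 + (-8 + √(6 + 3*I)*(-2*6 + 5)))² = (299 + (-8 + √(6 + 3*I)*(-12 + 5)))² = (299 + (-8 + √(6 + 3*I)*(-7)))² = (299 + (-8 - 7*√(6 + 3*I)))² = (291 - 7*√(6 + 3*I))²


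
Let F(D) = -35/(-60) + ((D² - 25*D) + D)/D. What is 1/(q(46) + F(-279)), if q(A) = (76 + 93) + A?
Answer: -12/1049 ≈ -0.011439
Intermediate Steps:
q(A) = 169 + A
F(D) = 7/12 + (D² - 24*D)/D (F(D) = -35*(-1/60) + (D² - 24*D)/D = 7/12 + (D² - 24*D)/D)
1/(q(46) + F(-279)) = 1/((169 + 46) + (-281/12 - 279)) = 1/(215 - 3629/12) = 1/(-1049/12) = -12/1049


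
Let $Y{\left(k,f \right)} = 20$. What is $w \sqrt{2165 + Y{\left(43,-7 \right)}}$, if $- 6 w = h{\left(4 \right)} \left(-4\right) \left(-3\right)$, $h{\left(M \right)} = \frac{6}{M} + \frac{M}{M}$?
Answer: $- 5 \sqrt{2185} \approx -233.72$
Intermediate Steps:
$h{\left(M \right)} = 1 + \frac{6}{M}$ ($h{\left(M \right)} = \frac{6}{M} + 1 = 1 + \frac{6}{M}$)
$w = -5$ ($w = - \frac{\frac{6 + 4}{4} \left(-4\right) \left(-3\right)}{6} = - \frac{\frac{1}{4} \cdot 10 \left(-4\right) \left(-3\right)}{6} = - \frac{\frac{5}{2} \left(-4\right) \left(-3\right)}{6} = - \frac{\left(-10\right) \left(-3\right)}{6} = \left(- \frac{1}{6}\right) 30 = -5$)
$w \sqrt{2165 + Y{\left(43,-7 \right)}} = - 5 \sqrt{2165 + 20} = - 5 \sqrt{2185}$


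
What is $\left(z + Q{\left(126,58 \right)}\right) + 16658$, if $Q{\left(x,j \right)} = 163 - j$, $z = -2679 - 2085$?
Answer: $11999$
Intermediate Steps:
$z = -4764$
$\left(z + Q{\left(126,58 \right)}\right) + 16658 = \left(-4764 + \left(163 - 58\right)\right) + 16658 = \left(-4764 + 105\right) + 16658 = -4659 + 16658 = 11999$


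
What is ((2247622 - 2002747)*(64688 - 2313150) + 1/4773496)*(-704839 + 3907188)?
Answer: -8416571648667744358051651/4773496 ≈ -1.7632e+18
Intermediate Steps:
((2247622 - 2002747)*(64688 - 2313150) + 1/4773496)*(-704839 + 3907188) = (244875*(-2248462) + 1/4773496)*3202349 = (-550592132250 + 1/4773496)*3202349 = -2628249340926845999/4773496*3202349 = -8416571648667744358051651/4773496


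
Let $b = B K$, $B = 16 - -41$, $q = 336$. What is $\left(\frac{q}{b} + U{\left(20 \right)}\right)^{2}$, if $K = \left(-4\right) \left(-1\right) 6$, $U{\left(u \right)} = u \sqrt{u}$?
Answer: $\frac{25992196}{3249} + \frac{1120 \sqrt{5}}{57} \approx 8044.0$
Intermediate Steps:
$B = 57$ ($B = 16 + 41 = 57$)
$U{\left(u \right)} = u^{\frac{3}{2}}$
$K = 24$ ($K = 4 \cdot 6 = 24$)
$b = 1368$ ($b = 57 \cdot 24 = 1368$)
$\left(\frac{q}{b} + U{\left(20 \right)}\right)^{2} = \left(\frac{336}{1368} + 20^{\frac{3}{2}}\right)^{2} = \left(336 \cdot \frac{1}{1368} + 40 \sqrt{5}\right)^{2} = \left(\frac{14}{57} + 40 \sqrt{5}\right)^{2}$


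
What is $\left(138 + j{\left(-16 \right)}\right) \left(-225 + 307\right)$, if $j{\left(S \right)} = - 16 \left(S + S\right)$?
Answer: $53300$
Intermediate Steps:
$j{\left(S \right)} = - 32 S$ ($j{\left(S \right)} = - 16 \cdot 2 S = - 32 S$)
$\left(138 + j{\left(-16 \right)}\right) \left(-225 + 307\right) = \left(138 - -512\right) \left(-225 + 307\right) = \left(138 + 512\right) 82 = 650 \cdot 82 = 53300$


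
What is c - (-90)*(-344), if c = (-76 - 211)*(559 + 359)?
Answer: -294426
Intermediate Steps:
c = -263466 (c = -287*918 = -263466)
c - (-90)*(-344) = -263466 - (-90)*(-344) = -263466 - 15*(-6)*(-344) = -263466 + 90*(-344) = -263466 - 30960 = -294426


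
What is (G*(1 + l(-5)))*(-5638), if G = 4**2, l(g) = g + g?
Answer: 811872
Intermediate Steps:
l(g) = 2*g
G = 16
(G*(1 + l(-5)))*(-5638) = (16*(1 + 2*(-5)))*(-5638) = (16*(1 - 10))*(-5638) = (16*(-9))*(-5638) = -144*(-5638) = 811872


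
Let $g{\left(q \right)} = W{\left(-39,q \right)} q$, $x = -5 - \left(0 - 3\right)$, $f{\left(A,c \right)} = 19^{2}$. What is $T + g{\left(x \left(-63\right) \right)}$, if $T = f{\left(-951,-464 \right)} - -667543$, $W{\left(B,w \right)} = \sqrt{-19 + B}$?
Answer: $667904 + 126 i \sqrt{58} \approx 6.679 \cdot 10^{5} + 959.59 i$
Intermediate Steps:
$f{\left(A,c \right)} = 361$
$x = -2$ ($x = -5 - -3 = -5 + 3 = -2$)
$g{\left(q \right)} = i q \sqrt{58}$ ($g{\left(q \right)} = \sqrt{-19 - 39} q = \sqrt{-58} q = i \sqrt{58} q = i q \sqrt{58}$)
$T = 667904$ ($T = 361 - -667543 = 361 + 667543 = 667904$)
$T + g{\left(x \left(-63\right) \right)} = 667904 + i \left(\left(-2\right) \left(-63\right)\right) \sqrt{58} = 667904 + i 126 \sqrt{58} = 667904 + 126 i \sqrt{58}$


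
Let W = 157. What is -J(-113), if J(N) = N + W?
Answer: -44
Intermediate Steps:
J(N) = 157 + N (J(N) = N + 157 = 157 + N)
-J(-113) = -(157 - 113) = -1*44 = -44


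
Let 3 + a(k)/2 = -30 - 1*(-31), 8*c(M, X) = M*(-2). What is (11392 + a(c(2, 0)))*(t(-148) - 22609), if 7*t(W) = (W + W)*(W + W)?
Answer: -804528036/7 ≈ -1.1493e+8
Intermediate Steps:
c(M, X) = -M/4 (c(M, X) = (M*(-2))/8 = (-2*M)/8 = -M/4)
a(k) = -4 (a(k) = -6 + 2*(-30 - 1*(-31)) = -6 + 2*(-30 + 31) = -6 + 2*1 = -6 + 2 = -4)
t(W) = 4*W**2/7 (t(W) = ((W + W)*(W + W))/7 = ((2*W)*(2*W))/7 = (4*W**2)/7 = 4*W**2/7)
(11392 + a(c(2, 0)))*(t(-148) - 22609) = (11392 - 4)*((4/7)*(-148)**2 - 22609) = 11388*((4/7)*21904 - 22609) = 11388*(87616/7 - 22609) = 11388*(-70647/7) = -804528036/7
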